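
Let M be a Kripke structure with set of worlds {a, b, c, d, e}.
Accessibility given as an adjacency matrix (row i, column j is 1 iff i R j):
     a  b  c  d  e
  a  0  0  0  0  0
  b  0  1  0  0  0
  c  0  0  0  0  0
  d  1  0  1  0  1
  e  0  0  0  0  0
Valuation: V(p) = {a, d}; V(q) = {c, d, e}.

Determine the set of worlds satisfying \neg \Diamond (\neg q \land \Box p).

a, b, c, e

Let φ = \neg \Diamond (\neg q \land \Box p). Evaluate φ at each world:
  a (successors ∅): φ is true.
  b (successors {b}): φ is true.
  c (successors ∅): φ is true.
  d (successors {a, c, e}): φ is false.
  e (successors ∅): φ is true.
For instance, at d:
  At d: \Diamond (\neg q \land \Box p) is true, so \neg \Diamond (\neg q \land \Box p) is false.
    At d: \Diamond (\neg q \land \Box p) requires \neg q \land \Box p at some successor in {a, c, e}.
      \neg q \land \Box p holds at a, so \Diamond (\neg q \land \Box p) is true at d.
Satisfying worlds: {a, b, c, e}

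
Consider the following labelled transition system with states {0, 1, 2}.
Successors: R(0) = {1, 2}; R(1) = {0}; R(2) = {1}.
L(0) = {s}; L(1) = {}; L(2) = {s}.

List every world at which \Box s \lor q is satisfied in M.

1

Let φ = \Box s \lor q. Evaluate φ at each world:
  0 (successors {1, 2}): φ is false.
  1 (successors {0}): φ is true.
  2 (successors {1}): φ is false.
For instance, at 1:
  At 1: \Box s is true, q is false, so \Box s \lor q is true.
    At 1: \Box s requires s at every successor {0}.
      At 0: s is true.
    So \Box s is true at 1.
Satisfying worlds: {1}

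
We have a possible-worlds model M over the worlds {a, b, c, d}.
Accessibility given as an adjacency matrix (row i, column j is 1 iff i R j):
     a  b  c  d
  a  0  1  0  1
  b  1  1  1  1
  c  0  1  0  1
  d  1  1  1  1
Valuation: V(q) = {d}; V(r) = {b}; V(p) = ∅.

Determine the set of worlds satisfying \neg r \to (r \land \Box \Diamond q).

b

Recall that \Box ψ holds at a world iff ψ holds at every accessible world, and \Diamond ψ holds iff ψ holds at some accessible world.
Let φ = \neg r \to (r \land \Box \Diamond q). Evaluate φ at each world:
  a (successors {b, d}): φ is false.
  b (successors {a, b, c, d}): φ is true.
  c (successors {b, d}): φ is false.
  d (successors {a, b, c, d}): φ is false.
For instance, at c:
  At c: \neg r is true, r \land \Box \Diamond q is false, so \neg r \to (r \land \Box \Diamond q) is false.
    At c: r is false, \Box \Diamond q is true, so r \land \Box \Diamond q is false.
      At c: \Box \Diamond q requires \Diamond q at every successor {b, d}.
        At b: \Diamond q is true.
        At d: \Diamond q is true.
      So \Box \Diamond q is true at c.
Satisfying worlds: {b}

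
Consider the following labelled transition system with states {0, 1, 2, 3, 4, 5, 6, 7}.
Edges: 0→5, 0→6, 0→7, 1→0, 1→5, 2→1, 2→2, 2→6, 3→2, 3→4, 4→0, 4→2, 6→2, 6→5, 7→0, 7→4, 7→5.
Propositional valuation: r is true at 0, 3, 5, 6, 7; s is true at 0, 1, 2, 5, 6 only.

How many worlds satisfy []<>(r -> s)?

4

Let φ = []<>(r -> s). Evaluate φ at each world:
  0 (successors {5, 6, 7}): φ is false.
  1 (successors {0, 5}): φ is false.
  2 (successors {1, 2, 6}): φ is true.
  3 (successors {2, 4}): φ is true.
  4 (successors {0, 2}): φ is true.
  5 (successors ∅): φ is true.
  6 (successors {2, 5}): φ is false.
  7 (successors {0, 4, 5}): φ is false.
For instance, at 6:
  At 6: []<>(r -> s) requires <>(r -> s) at every successor {2, 5}.
    <>(r -> s) fails at 5, so []<>(r -> s) is false at 6.
      At 5: no accessible worlds, so <>(r -> s) is false.
Satisfying worlds: {2, 3, 4, 5}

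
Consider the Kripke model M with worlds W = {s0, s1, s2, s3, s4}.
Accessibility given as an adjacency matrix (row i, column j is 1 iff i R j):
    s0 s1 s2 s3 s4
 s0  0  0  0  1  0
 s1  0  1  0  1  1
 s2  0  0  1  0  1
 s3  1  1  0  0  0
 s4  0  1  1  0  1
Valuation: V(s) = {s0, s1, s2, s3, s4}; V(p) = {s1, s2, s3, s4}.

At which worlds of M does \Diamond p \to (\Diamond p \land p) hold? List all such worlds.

s1, s2, s3, s4

Recall that \Diamond ψ holds at a world iff ψ holds at some accessible world.
Let φ = \Diamond p \to (\Diamond p \land p). Evaluate φ at each world:
  s0 (successors {s3}): φ is false.
  s1 (successors {s1, s3, s4}): φ is true.
  s2 (successors {s2, s4}): φ is true.
  s3 (successors {s0, s1}): φ is true.
  s4 (successors {s1, s2, s4}): φ is true.
For instance, at s3:
  At s3: \Diamond p is true, \Diamond p \land p is true, so \Diamond p \to (\Diamond p \land p) is true.
    At s3: \Diamond p requires p at some successor in {s0, s1}.
      p holds at s1, so \Diamond p is true at s3.
    At s3: \Diamond p is true, p is true, so \Diamond p \land p is true.
      At s3: \Diamond p requires p at some successor in {s0, s1}.
        p holds at s1, so \Diamond p is true at s3.
Satisfying worlds: {s1, s2, s3, s4}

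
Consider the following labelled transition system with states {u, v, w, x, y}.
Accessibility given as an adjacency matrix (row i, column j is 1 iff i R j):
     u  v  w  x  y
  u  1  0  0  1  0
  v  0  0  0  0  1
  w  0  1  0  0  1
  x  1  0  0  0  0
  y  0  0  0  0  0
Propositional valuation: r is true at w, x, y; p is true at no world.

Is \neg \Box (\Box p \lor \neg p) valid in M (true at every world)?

Recall that \Box ψ holds at a world iff ψ holds at every accessible world, and \Diamond ψ holds iff ψ holds at some accessible world.
Let φ = \neg \Box (\Box p \lor \neg p). Evaluate φ at each world:
  u (successors {u, x}): φ is false.
  v (successors {y}): φ is false.
  w (successors {v, y}): φ is false.
  x (successors {u}): φ is false.
  y (successors ∅): φ is false.
Detail at u (counterexample):
  At u: \Box (\Box p \lor \neg p) is true, so \neg \Box (\Box p \lor \neg p) is false.
    At u: \Box (\Box p \lor \neg p) requires \Box p \lor \neg p at every successor {u, x}.
      At u: \Box p \lor \neg p is true.
      At x: \Box p \lor \neg p is true.
    So \Box (\Box p \lor \neg p) is true at u.

No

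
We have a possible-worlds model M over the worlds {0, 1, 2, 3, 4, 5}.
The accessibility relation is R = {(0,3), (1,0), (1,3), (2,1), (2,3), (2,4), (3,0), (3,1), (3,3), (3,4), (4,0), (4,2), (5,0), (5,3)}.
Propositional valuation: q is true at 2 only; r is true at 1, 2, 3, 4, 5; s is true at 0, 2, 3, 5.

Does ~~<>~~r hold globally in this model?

Let φ = ~~<>~~r. Evaluate φ at each world:
  0 (successors {3}): φ is true.
  1 (successors {0, 3}): φ is true.
  2 (successors {1, 3, 4}): φ is true.
  3 (successors {0, 1, 3, 4}): φ is true.
  4 (successors {0, 2}): φ is true.
  5 (successors {0, 3}): φ is true.
For instance, at 3:
  At 3: ~<>~~r is false, so ~~<>~~r is true.
    At 3: <>~~r is true, so ~<>~~r is false.
      At 3: <>~~r requires ~~r at some successor in {0, 1, 3, 4}.
        ~~r holds at 1, so <>~~r is true at 3.

Yes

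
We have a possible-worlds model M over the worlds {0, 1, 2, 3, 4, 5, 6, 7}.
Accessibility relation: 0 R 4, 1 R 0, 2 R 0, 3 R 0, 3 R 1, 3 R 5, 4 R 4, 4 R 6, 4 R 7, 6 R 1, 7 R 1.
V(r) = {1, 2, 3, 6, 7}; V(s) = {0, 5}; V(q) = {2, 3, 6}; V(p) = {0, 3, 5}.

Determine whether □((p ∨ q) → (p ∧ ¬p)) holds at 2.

No

At 2: □((p ∨ q) → (p ∧ ¬p)) requires (p ∨ q) → (p ∧ ¬p) at every successor {0}.
  (p ∨ q) → (p ∧ ¬p) fails at 0, so □((p ∨ q) → (p ∧ ¬p)) is false at 2.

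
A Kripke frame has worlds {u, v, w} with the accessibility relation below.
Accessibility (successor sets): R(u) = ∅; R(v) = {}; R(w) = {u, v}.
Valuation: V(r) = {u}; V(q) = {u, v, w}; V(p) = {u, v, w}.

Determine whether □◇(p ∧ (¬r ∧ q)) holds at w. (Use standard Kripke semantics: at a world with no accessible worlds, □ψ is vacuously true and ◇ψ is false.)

Recall that □ψ holds at a world iff ψ holds at every accessible world, and ◇ψ holds iff ψ holds at some accessible world.
At w: □◇(p ∧ (¬r ∧ q)) requires ◇(p ∧ (¬r ∧ q)) at every successor {u, v}.
  ◇(p ∧ (¬r ∧ q)) fails at u, so □◇(p ∧ (¬r ∧ q)) is false at w.
    At u: no accessible worlds, so ◇(p ∧ (¬r ∧ q)) is false.

No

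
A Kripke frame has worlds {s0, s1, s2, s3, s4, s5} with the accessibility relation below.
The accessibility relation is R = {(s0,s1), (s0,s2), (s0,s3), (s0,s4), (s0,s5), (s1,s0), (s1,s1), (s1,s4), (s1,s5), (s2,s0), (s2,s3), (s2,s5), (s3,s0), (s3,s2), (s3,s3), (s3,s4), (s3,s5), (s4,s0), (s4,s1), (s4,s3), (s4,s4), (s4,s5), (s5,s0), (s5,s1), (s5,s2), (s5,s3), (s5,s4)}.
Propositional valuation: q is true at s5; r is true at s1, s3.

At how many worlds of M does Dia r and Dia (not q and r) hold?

6

Let φ = Dia r and Dia (not q and r). Evaluate φ at each world:
  s0 (successors {s1, s2, s3, s4, s5}): φ is true.
  s1 (successors {s0, s1, s4, s5}): φ is true.
  s2 (successors {s0, s3, s5}): φ is true.
  s3 (successors {s0, s2, s3, s4, s5}): φ is true.
  s4 (successors {s0, s1, s3, s4, s5}): φ is true.
  s5 (successors {s0, s1, s2, s3, s4}): φ is true.
For instance, at s3:
  At s3: Dia r is true, Dia (not q and r) is true, so Dia r and Dia (not q and r) is true.
    At s3: Dia r requires r at some successor in {s0, s2, s3, s4, s5}.
      r holds at s3, so Dia r is true at s3.
    At s3: Dia (not q and r) requires not q and r at some successor in {s0, s2, s3, s4, s5}.
      not q and r holds at s3, so Dia (not q and r) is true at s3.
Satisfying worlds: {s0, s1, s2, s3, s4, s5}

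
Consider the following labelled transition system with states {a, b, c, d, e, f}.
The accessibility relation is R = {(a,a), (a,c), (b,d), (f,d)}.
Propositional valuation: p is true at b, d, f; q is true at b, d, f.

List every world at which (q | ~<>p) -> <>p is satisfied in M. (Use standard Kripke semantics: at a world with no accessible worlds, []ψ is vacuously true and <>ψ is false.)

b, f

Let φ = (q | ~<>p) -> <>p. Evaluate φ at each world:
  a (successors {a, c}): φ is false.
  b (successors {d}): φ is true.
  c (successors ∅): φ is false.
  d (successors ∅): φ is false.
  e (successors ∅): φ is false.
  f (successors {d}): φ is true.
For instance, at b:
  At b: q | ~<>p is true, <>p is true, so (q | ~<>p) -> <>p is true.
    At b: q is true, ~<>p is false, so q | ~<>p is true.
      At b: <>p is true, so ~<>p is false.
    At b: <>p requires p at some successor in {d}.
      p holds at d, so <>p is true at b.
Satisfying worlds: {b, f}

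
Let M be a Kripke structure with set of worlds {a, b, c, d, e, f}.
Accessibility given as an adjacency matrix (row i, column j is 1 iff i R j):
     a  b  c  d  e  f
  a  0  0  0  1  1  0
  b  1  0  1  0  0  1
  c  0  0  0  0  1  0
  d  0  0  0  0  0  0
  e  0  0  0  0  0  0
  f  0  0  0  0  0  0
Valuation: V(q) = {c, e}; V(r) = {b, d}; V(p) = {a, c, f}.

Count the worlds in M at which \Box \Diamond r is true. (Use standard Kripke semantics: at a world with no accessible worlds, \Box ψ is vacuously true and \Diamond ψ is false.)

3

Let φ = \Box \Diamond r. Evaluate φ at each world:
  a (successors {d, e}): φ is false.
  b (successors {a, c, f}): φ is false.
  c (successors {e}): φ is false.
  d (successors ∅): φ is true.
  e (successors ∅): φ is true.
  f (successors ∅): φ is true.
For instance, at a:
  At a: \Box \Diamond r requires \Diamond r at every successor {d, e}.
    \Diamond r fails at d, so \Box \Diamond r is false at a.
      At d: no accessible worlds, so \Diamond r is false.
Satisfying worlds: {d, e, f}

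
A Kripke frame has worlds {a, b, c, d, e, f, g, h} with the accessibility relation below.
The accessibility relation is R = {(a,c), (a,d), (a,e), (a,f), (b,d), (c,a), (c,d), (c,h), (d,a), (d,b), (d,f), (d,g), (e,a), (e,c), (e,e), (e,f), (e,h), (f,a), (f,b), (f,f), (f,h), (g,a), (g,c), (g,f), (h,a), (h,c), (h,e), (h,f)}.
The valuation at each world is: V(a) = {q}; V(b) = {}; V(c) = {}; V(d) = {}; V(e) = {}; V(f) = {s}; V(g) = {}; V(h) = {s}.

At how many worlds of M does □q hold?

0

Let φ = □q. Evaluate φ at each world:
  a (successors {c, d, e, f}): φ is false.
  b (successors {d}): φ is false.
  c (successors {a, d, h}): φ is false.
  d (successors {a, b, f, g}): φ is false.
  e (successors {a, c, e, f, h}): φ is false.
  f (successors {a, b, f, h}): φ is false.
  g (successors {a, c, f}): φ is false.
  h (successors {a, c, e, f}): φ is false.
For instance, at g:
  At g: □q requires q at every successor {a, c, f}.
    q fails at c, so □q is false at g.
Satisfying worlds: none.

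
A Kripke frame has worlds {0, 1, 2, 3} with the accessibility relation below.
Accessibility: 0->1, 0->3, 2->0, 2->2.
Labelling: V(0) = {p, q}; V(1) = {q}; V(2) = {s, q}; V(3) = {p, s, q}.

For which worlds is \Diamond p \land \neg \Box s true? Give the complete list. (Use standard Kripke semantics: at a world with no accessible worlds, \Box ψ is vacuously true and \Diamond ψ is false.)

0, 2

Let φ = \Diamond p \land \neg \Box s. Evaluate φ at each world:
  0 (successors {1, 3}): φ is true.
  1 (successors ∅): φ is false.
  2 (successors {0, 2}): φ is true.
  3 (successors ∅): φ is false.
For instance, at 0:
  At 0: \Diamond p is true, \neg \Box s is true, so \Diamond p \land \neg \Box s is true.
    At 0: \Diamond p requires p at some successor in {1, 3}.
      p holds at 3, so \Diamond p is true at 0.
    At 0: \Box s is false, so \neg \Box s is true.
      At 0: \Box s requires s at every successor {1, 3}.
        s fails at 1, so \Box s is false at 0.
Satisfying worlds: {0, 2}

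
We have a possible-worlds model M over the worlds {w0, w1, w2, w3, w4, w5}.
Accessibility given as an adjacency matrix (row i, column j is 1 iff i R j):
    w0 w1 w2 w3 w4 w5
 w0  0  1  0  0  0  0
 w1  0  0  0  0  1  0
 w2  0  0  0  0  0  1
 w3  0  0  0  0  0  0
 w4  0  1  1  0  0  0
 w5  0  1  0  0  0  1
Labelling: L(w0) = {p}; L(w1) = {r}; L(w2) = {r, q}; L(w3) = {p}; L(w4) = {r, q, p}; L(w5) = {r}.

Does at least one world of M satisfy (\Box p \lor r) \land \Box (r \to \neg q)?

Recall that \Box ψ holds at a world iff ψ holds at every accessible world, and \Diamond ψ holds iff ψ holds at some accessible world.
Let φ = (\Box p \lor r) \land \Box (r \to \neg q). Evaluate φ at each world:
  w0 (successors {w1}): φ is false.
  w1 (successors {w4}): φ is false.
  w2 (successors {w5}): φ is true.
  w3 (successors ∅): φ is true.
  w4 (successors {w1, w2}): φ is false.
  w5 (successors {w1, w5}): φ is true.
Detail at w2 (witness):
  At w2: \Box p \lor r is true, \Box (r \to \neg q) is true, so (\Box p \lor r) \land \Box (r \to \neg q) is true.
    At w2: \Box p is false, r is true, so \Box p \lor r is true.
      At w2: \Box p requires p at every successor {w5}.
        p fails at w5, so \Box p is false at w2.
    At w2: \Box (r \to \neg q) requires r \to \neg q at every successor {w5}.
      At w5: r \to \neg q is true.
    So \Box (r \to \neg q) is true at w2.

Yes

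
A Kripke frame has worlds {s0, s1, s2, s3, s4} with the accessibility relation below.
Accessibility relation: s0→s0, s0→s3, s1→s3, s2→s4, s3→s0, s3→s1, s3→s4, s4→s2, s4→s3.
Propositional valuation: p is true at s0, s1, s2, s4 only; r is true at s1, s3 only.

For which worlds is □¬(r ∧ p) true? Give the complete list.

s0, s1, s2, s4

Let φ = □¬(r ∧ p). Evaluate φ at each world:
  s0 (successors {s0, s3}): φ is true.
  s1 (successors {s3}): φ is true.
  s2 (successors {s4}): φ is true.
  s3 (successors {s0, s1, s4}): φ is false.
  s4 (successors {s2, s3}): φ is true.
For instance, at s2:
  At s2: □¬(r ∧ p) requires ¬(r ∧ p) at every successor {s4}.
    At s4: ¬(r ∧ p) is true.
  So □¬(r ∧ p) is true at s2.
Satisfying worlds: {s0, s1, s2, s4}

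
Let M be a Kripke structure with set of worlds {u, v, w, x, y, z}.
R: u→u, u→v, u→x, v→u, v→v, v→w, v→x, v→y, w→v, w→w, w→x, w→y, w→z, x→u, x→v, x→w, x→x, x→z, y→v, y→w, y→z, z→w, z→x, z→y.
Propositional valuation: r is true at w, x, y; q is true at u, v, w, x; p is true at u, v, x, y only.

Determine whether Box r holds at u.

At u: Box r requires r at every successor {u, v, x}.
  r fails at u, so Box r is false at u.

No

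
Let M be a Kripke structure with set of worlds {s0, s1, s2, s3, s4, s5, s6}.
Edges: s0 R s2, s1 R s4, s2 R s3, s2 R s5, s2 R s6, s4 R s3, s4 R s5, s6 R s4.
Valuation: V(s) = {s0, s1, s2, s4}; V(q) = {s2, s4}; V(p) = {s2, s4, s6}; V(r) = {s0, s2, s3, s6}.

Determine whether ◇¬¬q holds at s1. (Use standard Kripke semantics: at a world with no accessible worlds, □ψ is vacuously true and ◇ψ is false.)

At s1: ◇¬¬q requires ¬¬q at some successor in {s4}.
  ¬¬q holds at s4, so ◇¬¬q is true at s1.

Yes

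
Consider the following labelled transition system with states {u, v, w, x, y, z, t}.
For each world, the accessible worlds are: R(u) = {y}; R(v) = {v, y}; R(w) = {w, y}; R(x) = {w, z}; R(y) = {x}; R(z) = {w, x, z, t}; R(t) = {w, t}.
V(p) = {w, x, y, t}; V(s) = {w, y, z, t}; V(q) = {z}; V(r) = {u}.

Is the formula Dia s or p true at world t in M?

Yes

At t: Dia s is true, p is true, so Dia s or p is true.
  At t: Dia s requires s at some successor in {w, t}.
    s holds at w, so Dia s is true at t.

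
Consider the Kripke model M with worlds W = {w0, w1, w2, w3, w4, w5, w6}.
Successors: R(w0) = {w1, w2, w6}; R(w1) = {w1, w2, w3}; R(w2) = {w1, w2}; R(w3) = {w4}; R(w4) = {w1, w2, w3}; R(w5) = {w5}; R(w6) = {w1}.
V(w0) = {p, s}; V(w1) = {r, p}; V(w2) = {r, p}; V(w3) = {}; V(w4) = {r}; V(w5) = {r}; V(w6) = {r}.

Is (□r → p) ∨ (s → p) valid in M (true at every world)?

Let φ = (□r → p) ∨ (s → p). Evaluate φ at each world:
  w0 (successors {w1, w2, w6}): φ is true.
  w1 (successors {w1, w2, w3}): φ is true.
  w2 (successors {w1, w2}): φ is true.
  w3 (successors {w4}): φ is true.
  w4 (successors {w1, w2, w3}): φ is true.
  w5 (successors {w5}): φ is true.
  w6 (successors {w1}): φ is true.
For instance, at w6:
  At w6: □r → p is false, s → p is true, so (□r → p) ∨ (s → p) is true.
    At w6: □r is true, p is false, so □r → p is false.
      At w6: □r requires r at every successor {w1}.
        At w1: r is true.
      So □r is true at w6.

Yes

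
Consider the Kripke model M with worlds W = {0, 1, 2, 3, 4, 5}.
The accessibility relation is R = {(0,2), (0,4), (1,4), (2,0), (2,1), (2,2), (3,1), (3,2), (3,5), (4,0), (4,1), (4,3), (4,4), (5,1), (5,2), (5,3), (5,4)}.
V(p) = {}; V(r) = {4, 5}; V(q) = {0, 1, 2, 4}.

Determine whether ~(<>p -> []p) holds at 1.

No

At 1: <>p -> []p is true, so ~(<>p -> []p) is false.
  At 1: <>p is false, []p is false, so <>p -> []p is true.
    At 1: <>p requires p at some successor in {4}.
      At 4: p is false.
    So <>p is false at 1.
    At 1: []p requires p at every successor {4}.
      p fails at 4, so []p is false at 1.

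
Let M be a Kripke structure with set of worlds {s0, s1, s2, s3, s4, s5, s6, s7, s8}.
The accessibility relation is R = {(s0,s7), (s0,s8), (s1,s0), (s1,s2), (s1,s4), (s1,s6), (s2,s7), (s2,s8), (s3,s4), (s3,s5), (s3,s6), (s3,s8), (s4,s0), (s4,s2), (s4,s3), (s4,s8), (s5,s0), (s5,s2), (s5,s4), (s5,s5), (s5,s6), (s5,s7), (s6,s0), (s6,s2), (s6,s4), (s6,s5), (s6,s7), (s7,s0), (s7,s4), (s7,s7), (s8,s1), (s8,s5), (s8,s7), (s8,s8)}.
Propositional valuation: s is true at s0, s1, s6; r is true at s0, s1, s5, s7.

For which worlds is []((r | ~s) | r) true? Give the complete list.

s0, s2, s4, s6, s7, s8

Let φ = []((r | ~s) | r). Evaluate φ at each world:
  s0 (successors {s7, s8}): φ is true.
  s1 (successors {s0, s2, s4, s6}): φ is false.
  s2 (successors {s7, s8}): φ is true.
  s3 (successors {s4, s5, s6, s8}): φ is false.
  s4 (successors {s0, s2, s3, s8}): φ is true.
  s5 (successors {s0, s2, s4, s5, s6, s7}): φ is false.
  s6 (successors {s0, s2, s4, s5, s7}): φ is true.
  s7 (successors {s0, s4, s7}): φ is true.
  s8 (successors {s1, s5, s7, s8}): φ is true.
For instance, at s0:
  At s0: []((r | ~s) | r) requires (r | ~s) | r at every successor {s7, s8}.
    At s7: (r | ~s) | r is true.
    At s8: (r | ~s) | r is true.
  So []((r | ~s) | r) is true at s0.
Satisfying worlds: {s0, s2, s4, s6, s7, s8}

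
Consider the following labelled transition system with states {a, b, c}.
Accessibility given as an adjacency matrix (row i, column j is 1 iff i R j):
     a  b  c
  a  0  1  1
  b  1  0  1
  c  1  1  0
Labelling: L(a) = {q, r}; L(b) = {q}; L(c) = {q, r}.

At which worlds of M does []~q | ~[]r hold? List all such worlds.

Let φ = []~q | ~[]r. Evaluate φ at each world:
  a (successors {b, c}): φ is true.
  b (successors {a, c}): φ is false.
  c (successors {a, b}): φ is true.
For instance, at b:
  At b: []~q is false, ~[]r is false, so []~q | ~[]r is false.
    At b: []~q requires ~q at every successor {a, c}.
      ~q fails at a, so []~q is false at b.
    At b: []r is true, so ~[]r is false.
      At b: []r requires r at every successor {a, c}.
        At a: r is true.
        At c: r is true.
      So []r is true at b.
Satisfying worlds: {a, c}

a, c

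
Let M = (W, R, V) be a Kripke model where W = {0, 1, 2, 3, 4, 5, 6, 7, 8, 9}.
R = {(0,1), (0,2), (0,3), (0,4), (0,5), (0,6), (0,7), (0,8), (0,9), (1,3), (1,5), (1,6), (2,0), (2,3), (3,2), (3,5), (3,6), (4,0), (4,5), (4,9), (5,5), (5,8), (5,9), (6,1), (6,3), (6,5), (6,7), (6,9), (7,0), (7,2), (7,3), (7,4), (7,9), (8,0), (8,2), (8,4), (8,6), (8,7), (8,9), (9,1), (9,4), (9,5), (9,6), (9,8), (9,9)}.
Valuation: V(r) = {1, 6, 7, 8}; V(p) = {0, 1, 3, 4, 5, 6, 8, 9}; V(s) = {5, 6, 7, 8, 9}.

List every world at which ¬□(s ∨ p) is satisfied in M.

Let φ = ¬□(s ∨ p). Evaluate φ at each world:
  0 (successors {1, 2, 3, 4, 5, 6, 7, 8, 9}): φ is true.
  1 (successors {3, 5, 6}): φ is false.
  2 (successors {0, 3}): φ is false.
  3 (successors {2, 5, 6}): φ is true.
  4 (successors {0, 5, 9}): φ is false.
  5 (successors {5, 8, 9}): φ is false.
  6 (successors {1, 3, 5, 7, 9}): φ is false.
  7 (successors {0, 2, 3, 4, 9}): φ is true.
  8 (successors {0, 2, 4, 6, 7, 9}): φ is true.
  9 (successors {1, 4, 5, 6, 8, 9}): φ is false.
For instance, at 5:
  At 5: □(s ∨ p) is true, so ¬□(s ∨ p) is false.
    At 5: □(s ∨ p) requires s ∨ p at every successor {5, 8, 9}.
      At 5: s ∨ p is true.
      At 8: s ∨ p is true.
      At 9: s ∨ p is true.
    So □(s ∨ p) is true at 5.
Satisfying worlds: {0, 3, 7, 8}

0, 3, 7, 8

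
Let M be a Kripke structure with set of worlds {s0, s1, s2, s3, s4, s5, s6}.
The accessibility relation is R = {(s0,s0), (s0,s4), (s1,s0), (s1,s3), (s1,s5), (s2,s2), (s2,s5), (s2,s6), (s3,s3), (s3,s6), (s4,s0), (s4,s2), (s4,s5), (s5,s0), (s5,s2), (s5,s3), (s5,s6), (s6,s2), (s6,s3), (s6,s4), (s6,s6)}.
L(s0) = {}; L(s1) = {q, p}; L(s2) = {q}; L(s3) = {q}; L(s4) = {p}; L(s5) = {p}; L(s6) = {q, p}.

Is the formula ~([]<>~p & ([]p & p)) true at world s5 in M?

At s5: []<>~p & ([]p & p) is false, so ~([]<>~p & ([]p & p)) is true.
  At s5: []<>~p is true, []p & p is false, so []<>~p & ([]p & p) is false.
    At s5: []<>~p requires <>~p at every successor {s0, s2, s3, s6}.
      At s0: <>~p is true.
      At s2: <>~p is true.
      At s3: <>~p is true.
      At s6: <>~p is true.
    So []<>~p is true at s5.
    At s5: []p is false, p is true, so []p & p is false.
      At s5: []p requires p at every successor {s0, s2, s3, s6}.
        p fails at s0, so []p is false at s5.

Yes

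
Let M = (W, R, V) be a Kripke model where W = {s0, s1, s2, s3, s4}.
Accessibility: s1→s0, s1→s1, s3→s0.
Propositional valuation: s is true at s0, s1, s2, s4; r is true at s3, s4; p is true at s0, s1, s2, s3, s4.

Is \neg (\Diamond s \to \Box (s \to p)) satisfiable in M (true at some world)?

Let φ = \neg (\Diamond s \to \Box (s \to p)). Evaluate φ at each world:
  s0 (successors ∅): φ is false.
  s1 (successors {s0, s1}): φ is false.
  s2 (successors ∅): φ is false.
  s3 (successors {s0}): φ is false.
  s4 (successors ∅): φ is false.
For instance, at s3:
  At s3: \Diamond s \to \Box (s \to p) is true, so \neg (\Diamond s \to \Box (s \to p)) is false.
    At s3: \Diamond s is true, \Box (s \to p) is true, so \Diamond s \to \Box (s \to p) is true.
      At s3: \Diamond s requires s at some successor in {s0}.
        s holds at s0, so \Diamond s is true at s3.
      At s3: \Box (s \to p) requires s \to p at every successor {s0}.
        At s0: s \to p is true.
      So \Box (s \to p) is true at s3.

No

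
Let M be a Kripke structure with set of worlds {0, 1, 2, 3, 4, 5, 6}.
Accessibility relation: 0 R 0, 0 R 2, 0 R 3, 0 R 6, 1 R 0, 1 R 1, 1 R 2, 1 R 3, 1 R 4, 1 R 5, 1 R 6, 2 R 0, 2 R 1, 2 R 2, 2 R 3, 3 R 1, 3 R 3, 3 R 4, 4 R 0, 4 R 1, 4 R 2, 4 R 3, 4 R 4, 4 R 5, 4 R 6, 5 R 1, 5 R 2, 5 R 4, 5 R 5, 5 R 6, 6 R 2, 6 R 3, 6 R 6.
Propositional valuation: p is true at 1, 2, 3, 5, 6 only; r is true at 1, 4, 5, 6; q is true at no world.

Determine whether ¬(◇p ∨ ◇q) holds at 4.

No

At 4: ◇p ∨ ◇q is true, so ¬(◇p ∨ ◇q) is false.
  At 4: ◇p is true, ◇q is false, so ◇p ∨ ◇q is true.
    At 4: ◇p requires p at some successor in {0, 1, 2, 3, 4, 5, 6}.
      p holds at 1, so ◇p is true at 4.
    At 4: ◇q requires q at some successor in {0, 1, 2, 3, 4, 5, 6}.
      At 0: q is false.
      At 1: q is false.
      At 2: q is false.
      At 3: q is false.
      At 4: q is false.
      At 5: q is false.
      At 6: q is false.
    So ◇q is false at 4.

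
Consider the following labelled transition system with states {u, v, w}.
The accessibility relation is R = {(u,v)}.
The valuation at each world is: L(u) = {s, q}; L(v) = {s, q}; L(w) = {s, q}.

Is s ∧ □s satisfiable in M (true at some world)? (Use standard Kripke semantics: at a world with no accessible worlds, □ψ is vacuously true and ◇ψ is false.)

Yes

Recall that □ψ holds at a world iff ψ holds at every accessible world, and ◇ψ holds iff ψ holds at some accessible world.
Let φ = s ∧ □s. Evaluate φ at each world:
  u (successors {v}): φ is true.
  v (successors ∅): φ is true.
  w (successors ∅): φ is true.
Detail at u (witness):
  At u: s is true, □s is true, so s ∧ □s is true.
    At u: □s requires s at every successor {v}.
      At v: s is true.
    So □s is true at u.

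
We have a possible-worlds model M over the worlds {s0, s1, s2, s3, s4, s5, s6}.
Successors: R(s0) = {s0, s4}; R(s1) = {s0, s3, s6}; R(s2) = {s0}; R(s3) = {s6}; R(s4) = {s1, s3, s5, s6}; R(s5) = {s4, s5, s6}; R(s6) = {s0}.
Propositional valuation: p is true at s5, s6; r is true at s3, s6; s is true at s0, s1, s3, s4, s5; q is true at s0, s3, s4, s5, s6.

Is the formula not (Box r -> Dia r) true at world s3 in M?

No

Recall that Box ψ holds at a world iff ψ holds at every accessible world, and Dia ψ holds iff ψ holds at some accessible world.
At s3: Box r -> Dia r is true, so not (Box r -> Dia r) is false.
  At s3: Box r is true, Dia r is true, so Box r -> Dia r is true.
    At s3: Box r requires r at every successor {s6}.
      At s6: r is true.
    So Box r is true at s3.
    At s3: Dia r requires r at some successor in {s6}.
      r holds at s6, so Dia r is true at s3.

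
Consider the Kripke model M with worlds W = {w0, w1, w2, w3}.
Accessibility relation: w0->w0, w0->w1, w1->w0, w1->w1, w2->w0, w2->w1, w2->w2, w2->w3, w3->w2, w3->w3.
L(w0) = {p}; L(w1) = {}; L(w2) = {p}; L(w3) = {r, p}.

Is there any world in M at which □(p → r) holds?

No

Let φ = □(p → r). Evaluate φ at each world:
  w0 (successors {w0, w1}): φ is false.
  w1 (successors {w0, w1}): φ is false.
  w2 (successors {w0, w1, w2, w3}): φ is false.
  w3 (successors {w2, w3}): φ is false.
For instance, at w0:
  At w0: □(p → r) requires p → r at every successor {w0, w1}.
    p → r fails at w0, so □(p → r) is false at w0.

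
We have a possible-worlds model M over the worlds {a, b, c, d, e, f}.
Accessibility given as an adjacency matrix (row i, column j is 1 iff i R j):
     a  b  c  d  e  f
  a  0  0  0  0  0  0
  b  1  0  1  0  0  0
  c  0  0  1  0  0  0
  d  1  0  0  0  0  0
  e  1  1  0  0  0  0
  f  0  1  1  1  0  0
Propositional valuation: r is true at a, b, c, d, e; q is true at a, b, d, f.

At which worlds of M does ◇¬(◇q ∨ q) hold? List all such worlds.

Recall that ◇ψ holds at a world iff ψ holds at some accessible world.
Let φ = ◇¬(◇q ∨ q). Evaluate φ at each world:
  a (successors ∅): φ is false.
  b (successors {a, c}): φ is true.
  c (successors {c}): φ is true.
  d (successors {a}): φ is false.
  e (successors {a, b}): φ is false.
  f (successors {b, c, d}): φ is true.
For instance, at f:
  At f: ◇¬(◇q ∨ q) requires ¬(◇q ∨ q) at some successor in {b, c, d}.
    ¬(◇q ∨ q) holds at c, so ◇¬(◇q ∨ q) is true at f.
      At c: ◇q ∨ q is false, so ¬(◇q ∨ q) is true.
Satisfying worlds: {b, c, f}

b, c, f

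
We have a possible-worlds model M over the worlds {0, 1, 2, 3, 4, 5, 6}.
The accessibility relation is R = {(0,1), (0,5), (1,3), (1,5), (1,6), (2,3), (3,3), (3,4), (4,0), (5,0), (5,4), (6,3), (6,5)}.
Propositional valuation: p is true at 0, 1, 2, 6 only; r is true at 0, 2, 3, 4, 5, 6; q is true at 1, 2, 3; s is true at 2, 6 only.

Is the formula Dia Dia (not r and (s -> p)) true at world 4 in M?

Yes

Recall that Dia ψ holds at a world iff ψ holds at some accessible world.
At 4: Dia Dia (not r and (s -> p)) requires Dia (not r and (s -> p)) at some successor in {0}.
  Dia (not r and (s -> p)) holds at 0, so Dia Dia (not r and (s -> p)) is true at 4.
    At 0: Dia (not r and (s -> p)) requires not r and (s -> p) at some successor in {1, 5}.
      not r and (s -> p) holds at 1, so Dia (not r and (s -> p)) is true at 0.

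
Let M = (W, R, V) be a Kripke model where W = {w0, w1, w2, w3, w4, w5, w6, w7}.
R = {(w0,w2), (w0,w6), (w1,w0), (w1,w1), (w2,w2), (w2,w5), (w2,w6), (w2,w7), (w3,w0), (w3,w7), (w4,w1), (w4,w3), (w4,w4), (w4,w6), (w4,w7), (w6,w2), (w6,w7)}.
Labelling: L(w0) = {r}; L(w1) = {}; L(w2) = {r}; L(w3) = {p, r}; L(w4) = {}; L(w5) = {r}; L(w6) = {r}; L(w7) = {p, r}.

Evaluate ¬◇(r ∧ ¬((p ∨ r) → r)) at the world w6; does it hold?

At w6: ◇(r ∧ ¬((p ∨ r) → r)) is false, so ¬◇(r ∧ ¬((p ∨ r) → r)) is true.
  At w6: ◇(r ∧ ¬((p ∨ r) → r)) requires r ∧ ¬((p ∨ r) → r) at some successor in {w2, w7}.
    At w2: r ∧ ¬((p ∨ r) → r) is false.
    At w7: r ∧ ¬((p ∨ r) → r) is false.
  So ◇(r ∧ ¬((p ∨ r) → r)) is false at w6.

Yes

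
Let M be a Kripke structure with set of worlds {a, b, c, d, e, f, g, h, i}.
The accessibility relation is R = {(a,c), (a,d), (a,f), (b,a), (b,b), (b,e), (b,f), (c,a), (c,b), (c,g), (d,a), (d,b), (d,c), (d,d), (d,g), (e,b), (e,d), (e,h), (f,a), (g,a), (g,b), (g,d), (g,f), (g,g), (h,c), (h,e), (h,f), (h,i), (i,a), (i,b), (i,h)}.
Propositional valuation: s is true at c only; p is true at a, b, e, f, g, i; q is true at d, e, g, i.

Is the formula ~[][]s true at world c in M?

At c: [][]s is false, so ~[][]s is true.
  At c: [][]s requires []s at every successor {a, b, g}.
    []s fails at a, so [][]s is false at c.
      At a: []s requires s at every successor {c, d, f}.
        s fails at d, so []s is false at a.

Yes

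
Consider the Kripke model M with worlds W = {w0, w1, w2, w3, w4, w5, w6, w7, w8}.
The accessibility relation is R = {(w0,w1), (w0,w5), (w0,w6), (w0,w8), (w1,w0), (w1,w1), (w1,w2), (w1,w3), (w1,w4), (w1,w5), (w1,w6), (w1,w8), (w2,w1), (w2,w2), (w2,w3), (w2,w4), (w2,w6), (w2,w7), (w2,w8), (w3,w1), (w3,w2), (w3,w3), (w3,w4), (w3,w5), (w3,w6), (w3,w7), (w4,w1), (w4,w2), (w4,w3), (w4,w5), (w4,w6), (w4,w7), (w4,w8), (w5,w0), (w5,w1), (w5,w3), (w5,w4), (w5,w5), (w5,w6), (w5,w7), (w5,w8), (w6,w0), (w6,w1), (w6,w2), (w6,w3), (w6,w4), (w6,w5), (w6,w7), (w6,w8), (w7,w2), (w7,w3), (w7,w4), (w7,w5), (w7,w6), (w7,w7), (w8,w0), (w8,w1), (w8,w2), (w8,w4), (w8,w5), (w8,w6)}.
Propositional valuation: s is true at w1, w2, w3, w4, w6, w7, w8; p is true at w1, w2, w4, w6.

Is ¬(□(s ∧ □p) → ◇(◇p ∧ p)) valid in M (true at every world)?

Let φ = ¬(□(s ∧ □p) → ◇(◇p ∧ p)). Evaluate φ at each world:
  w0 (successors {w1, w5, w6, w8}): φ is false.
  w1 (successors {w0, w1, w2, w3, w4, w5, w6, w8}): φ is false.
  w2 (successors {w1, w2, w3, w4, w6, w7, w8}): φ is false.
  w3 (successors {w1, w2, w3, w4, w5, w6, w7}): φ is false.
  w4 (successors {w1, w2, w3, w5, w6, w7, w8}): φ is false.
  w5 (successors {w0, w1, w3, w4, w5, w6, w7, w8}): φ is false.
  w6 (successors {w0, w1, w2, w3, w4, w5, w7, w8}): φ is false.
  w7 (successors {w2, w3, w4, w5, w6, w7}): φ is false.
  w8 (successors {w0, w1, w2, w4, w5, w6}): φ is false.
Detail at w0 (counterexample):
  At w0: □(s ∧ □p) → ◇(◇p ∧ p) is true, so ¬(□(s ∧ □p) → ◇(◇p ∧ p)) is false.
    At w0: □(s ∧ □p) is false, ◇(◇p ∧ p) is true, so □(s ∧ □p) → ◇(◇p ∧ p) is true.
      At w0: □(s ∧ □p) requires s ∧ □p at every successor {w1, w5, w6, w8}.
        s ∧ □p fails at w1, so □(s ∧ □p) is false at w0.
      At w0: ◇(◇p ∧ p) requires ◇p ∧ p at some successor in {w1, w5, w6, w8}.
        ◇p ∧ p holds at w1, so ◇(◇p ∧ p) is true at w0.

No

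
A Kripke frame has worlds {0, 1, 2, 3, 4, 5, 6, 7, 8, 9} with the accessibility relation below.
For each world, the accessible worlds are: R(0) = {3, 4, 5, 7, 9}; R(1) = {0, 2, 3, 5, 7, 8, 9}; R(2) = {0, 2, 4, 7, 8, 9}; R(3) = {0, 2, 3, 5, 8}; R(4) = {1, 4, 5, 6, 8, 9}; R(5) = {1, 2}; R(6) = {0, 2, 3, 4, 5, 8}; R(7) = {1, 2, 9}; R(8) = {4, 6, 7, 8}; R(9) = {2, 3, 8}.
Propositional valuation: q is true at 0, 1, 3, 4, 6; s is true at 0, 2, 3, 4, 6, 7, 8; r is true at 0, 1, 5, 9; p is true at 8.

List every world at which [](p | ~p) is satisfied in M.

Let φ = [](p | ~p). Evaluate φ at each world:
  0 (successors {3, 4, 5, 7, 9}): φ is true.
  1 (successors {0, 2, 3, 5, 7, 8, 9}): φ is true.
  2 (successors {0, 2, 4, 7, 8, 9}): φ is true.
  3 (successors {0, 2, 3, 5, 8}): φ is true.
  4 (successors {1, 4, 5, 6, 8, 9}): φ is true.
  5 (successors {1, 2}): φ is true.
  6 (successors {0, 2, 3, 4, 5, 8}): φ is true.
  7 (successors {1, 2, 9}): φ is true.
  8 (successors {4, 6, 7, 8}): φ is true.
  9 (successors {2, 3, 8}): φ is true.
For instance, at 2:
  At 2: [](p | ~p) requires p | ~p at every successor {0, 2, 4, 7, 8, 9}.
    At 0: p | ~p is true.
    At 2: p | ~p is true.
    At 4: p | ~p is true.
    At 7: p | ~p is true.
    At 8: p | ~p is true.
    At 9: p | ~p is true.
  So [](p | ~p) is true at 2.
Satisfying worlds: {0, 1, 2, 3, 4, 5, 6, 7, 8, 9}

0, 1, 2, 3, 4, 5, 6, 7, 8, 9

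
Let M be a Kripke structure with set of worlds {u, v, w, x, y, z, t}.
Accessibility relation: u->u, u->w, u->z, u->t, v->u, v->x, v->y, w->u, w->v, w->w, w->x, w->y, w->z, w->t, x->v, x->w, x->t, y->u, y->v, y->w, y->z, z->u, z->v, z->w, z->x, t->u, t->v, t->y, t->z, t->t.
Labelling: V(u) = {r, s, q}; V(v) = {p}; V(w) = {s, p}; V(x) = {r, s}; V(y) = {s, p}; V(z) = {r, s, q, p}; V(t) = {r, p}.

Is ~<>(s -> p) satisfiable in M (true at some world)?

Recall that <>ψ holds at a world iff ψ holds at some accessible world.
Let φ = ~<>(s -> p). Evaluate φ at each world:
  u (successors {u, w, z, t}): φ is false.
  v (successors {u, x, y}): φ is false.
  w (successors {u, v, w, x, y, z, t}): φ is false.
  x (successors {v, w, t}): φ is false.
  y (successors {u, v, w, z}): φ is false.
  z (successors {u, v, w, x}): φ is false.
  t (successors {u, v, y, z, t}): φ is false.
For instance, at u:
  At u: <>(s -> p) is true, so ~<>(s -> p) is false.
    At u: <>(s -> p) requires s -> p at some successor in {u, w, z, t}.
      s -> p holds at w, so <>(s -> p) is true at u.

No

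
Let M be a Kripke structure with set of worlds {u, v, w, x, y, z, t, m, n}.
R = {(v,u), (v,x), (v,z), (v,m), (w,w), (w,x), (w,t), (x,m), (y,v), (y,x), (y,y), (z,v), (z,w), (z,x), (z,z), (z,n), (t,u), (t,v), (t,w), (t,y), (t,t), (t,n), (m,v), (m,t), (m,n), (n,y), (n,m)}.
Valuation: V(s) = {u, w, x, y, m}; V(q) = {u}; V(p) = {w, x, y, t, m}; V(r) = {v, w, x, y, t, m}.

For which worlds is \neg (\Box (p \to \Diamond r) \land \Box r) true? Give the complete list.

v, z, t, m

Recall that \Box ψ holds at a world iff ψ holds at every accessible world, and \Diamond ψ holds iff ψ holds at some accessible world.
Let φ = \neg (\Box (p \to \Diamond r) \land \Box r). Evaluate φ at each world:
  u (successors ∅): φ is false.
  v (successors {u, x, z, m}): φ is true.
  w (successors {w, x, t}): φ is false.
  x (successors {m}): φ is false.
  y (successors {v, x, y}): φ is false.
  z (successors {v, w, x, z, n}): φ is true.
  t (successors {u, v, w, y, t, n}): φ is true.
  m (successors {v, t, n}): φ is true.
  n (successors {y, m}): φ is false.
For instance, at z:
  At z: \Box (p \to \Diamond r) \land \Box r is false, so \neg (\Box (p \to \Diamond r) \land \Box r) is true.
    At z: \Box (p \to \Diamond r) is true, \Box r is false, so \Box (p \to \Diamond r) \land \Box r is false.
      At z: \Box (p \to \Diamond r) requires p \to \Diamond r at every successor {v, w, x, z, n}.
        At v: p \to \Diamond r is true.
        At w: p \to \Diamond r is true.
        At x: p \to \Diamond r is true.
        At z: p \to \Diamond r is true.
        At n: p \to \Diamond r is true.
      So \Box (p \to \Diamond r) is true at z.
      At z: \Box r requires r at every successor {v, w, x, z, n}.
        r fails at z, so \Box r is false at z.
Satisfying worlds: {v, z, t, m}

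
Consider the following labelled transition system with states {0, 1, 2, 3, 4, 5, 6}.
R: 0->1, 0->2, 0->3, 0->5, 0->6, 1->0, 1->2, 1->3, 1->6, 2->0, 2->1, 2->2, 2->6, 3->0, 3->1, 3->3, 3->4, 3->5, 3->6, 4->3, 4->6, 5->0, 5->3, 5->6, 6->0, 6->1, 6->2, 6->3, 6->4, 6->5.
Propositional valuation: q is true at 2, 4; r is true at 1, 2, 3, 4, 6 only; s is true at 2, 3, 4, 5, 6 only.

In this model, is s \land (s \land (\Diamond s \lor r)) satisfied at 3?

Yes

Recall that \Diamond ψ holds at a world iff ψ holds at some accessible world.
At 3: s is true, s \land (\Diamond s \lor r) is true, so s \land (s \land (\Diamond s \lor r)) is true.
  At 3: s is true, \Diamond s \lor r is true, so s \land (\Diamond s \lor r) is true.
    At 3: \Diamond s is true, r is true, so \Diamond s \lor r is true.
      At 3: \Diamond s requires s at some successor in {0, 1, 3, 4, 5, 6}.
        s holds at 3, so \Diamond s is true at 3.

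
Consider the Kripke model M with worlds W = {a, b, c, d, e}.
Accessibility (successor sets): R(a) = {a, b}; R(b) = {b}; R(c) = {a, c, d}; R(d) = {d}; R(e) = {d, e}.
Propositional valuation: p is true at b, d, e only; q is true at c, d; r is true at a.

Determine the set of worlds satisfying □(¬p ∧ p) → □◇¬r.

a, b, c, d, e

Recall that □ψ holds at a world iff ψ holds at every accessible world, and ◇ψ holds iff ψ holds at some accessible world.
Let φ = □(¬p ∧ p) → □◇¬r. Evaluate φ at each world:
  a (successors {a, b}): φ is true.
  b (successors {b}): φ is true.
  c (successors {a, c, d}): φ is true.
  d (successors {d}): φ is true.
  e (successors {d, e}): φ is true.
For instance, at d:
  At d: □(¬p ∧ p) is false, □◇¬r is true, so □(¬p ∧ p) → □◇¬r is true.
    At d: □(¬p ∧ p) requires ¬p ∧ p at every successor {d}.
      ¬p ∧ p fails at d, so □(¬p ∧ p) is false at d.
    At d: □◇¬r requires ◇¬r at every successor {d}.
      At d: ◇¬r is true.
    So □◇¬r is true at d.
Satisfying worlds: {a, b, c, d, e}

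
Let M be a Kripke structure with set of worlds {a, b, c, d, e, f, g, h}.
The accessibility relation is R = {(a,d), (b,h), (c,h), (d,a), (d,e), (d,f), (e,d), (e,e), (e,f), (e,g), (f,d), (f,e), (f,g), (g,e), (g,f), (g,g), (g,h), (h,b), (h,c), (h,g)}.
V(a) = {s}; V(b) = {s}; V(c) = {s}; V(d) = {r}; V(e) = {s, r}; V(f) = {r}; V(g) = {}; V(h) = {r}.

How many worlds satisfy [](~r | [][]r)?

Recall that []ψ holds at a world iff ψ holds at every accessible world, and <>ψ holds iff ψ holds at some accessible world.
Let φ = [](~r | [][]r). Evaluate φ at each world:
  a (successors {d}): φ is false.
  b (successors {h}): φ is false.
  c (successors {h}): φ is false.
  d (successors {a, e, f}): φ is false.
  e (successors {d, e, f, g}): φ is false.
  f (successors {d, e, g}): φ is false.
  g (successors {e, f, g, h}): φ is false.
  h (successors {b, c, g}): φ is true.
For instance, at c:
  At c: [](~r | [][]r) requires ~r | [][]r at every successor {h}.
    ~r | [][]r fails at h, so [](~r | [][]r) is false at c.
      At h: ~r is false, [][]r is false, so ~r | [][]r is false.
Satisfying worlds: {h}

1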